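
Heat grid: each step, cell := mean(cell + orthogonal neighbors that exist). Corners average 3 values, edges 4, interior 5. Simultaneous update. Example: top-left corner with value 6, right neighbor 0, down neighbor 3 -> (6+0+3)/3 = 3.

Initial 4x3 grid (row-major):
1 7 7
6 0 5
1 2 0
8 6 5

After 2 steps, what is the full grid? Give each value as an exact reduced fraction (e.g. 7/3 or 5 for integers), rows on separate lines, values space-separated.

After step 1:
  14/3 15/4 19/3
  2 4 3
  17/4 9/5 3
  5 21/4 11/3
After step 2:
  125/36 75/16 157/36
  179/48 291/100 49/12
  261/80 183/50 43/15
  29/6 943/240 143/36

Answer: 125/36 75/16 157/36
179/48 291/100 49/12
261/80 183/50 43/15
29/6 943/240 143/36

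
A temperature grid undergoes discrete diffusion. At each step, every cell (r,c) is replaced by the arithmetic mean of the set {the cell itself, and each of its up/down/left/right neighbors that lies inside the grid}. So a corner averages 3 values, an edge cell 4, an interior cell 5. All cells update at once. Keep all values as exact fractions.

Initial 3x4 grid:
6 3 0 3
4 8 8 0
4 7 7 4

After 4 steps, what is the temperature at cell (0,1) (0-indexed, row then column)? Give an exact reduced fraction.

Answer: 991007/216000

Derivation:
Step 1: cell (0,1) = 17/4
Step 2: cell (0,1) = 217/48
Step 3: cell (0,1) = 32261/7200
Step 4: cell (0,1) = 991007/216000
Full grid after step 4:
  156853/32400 991007/216000 95363/24000 156409/43200
  2253049/432000 448693/90000 1625597/360000 3418213/864000
  118427/21600 97261/18000 264973/54000 582677/129600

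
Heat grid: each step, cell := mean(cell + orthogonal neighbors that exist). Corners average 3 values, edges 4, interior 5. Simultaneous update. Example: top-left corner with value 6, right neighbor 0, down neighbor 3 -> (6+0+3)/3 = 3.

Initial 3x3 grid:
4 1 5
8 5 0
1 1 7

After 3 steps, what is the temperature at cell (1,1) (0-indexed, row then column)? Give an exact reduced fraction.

Answer: 509/150

Derivation:
Step 1: cell (1,1) = 3
Step 2: cell (1,1) = 19/5
Step 3: cell (1,1) = 509/150
Full grid after step 3:
  1621/432 10511/2880 115/36
  5603/1440 509/150 9781/2880
  385/108 567/160 1379/432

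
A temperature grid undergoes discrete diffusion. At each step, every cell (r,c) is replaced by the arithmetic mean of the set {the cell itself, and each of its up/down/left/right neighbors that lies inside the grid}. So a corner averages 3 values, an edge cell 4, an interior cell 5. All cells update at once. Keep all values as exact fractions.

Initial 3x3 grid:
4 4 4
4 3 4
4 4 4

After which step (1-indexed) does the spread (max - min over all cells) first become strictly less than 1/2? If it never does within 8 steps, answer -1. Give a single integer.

Answer: 1

Derivation:
Step 1: max=4, min=15/4, spread=1/4
  -> spread < 1/2 first at step 1
Step 2: max=311/80, min=94/25, spread=51/400
Step 3: max=1393/360, min=18377/4800, spread=589/14400
Step 4: max=1110919/288000, min=115057/30000, spread=31859/1440000
Step 5: max=6935279/1800000, min=66428393/17280000, spread=751427/86400000
Step 6: max=3992136871/1036800000, min=415365313/108000000, spread=23149331/5184000000
Step 7: max=24945068111/6480000000, min=239349345737/62208000000, spread=616540643/311040000000
Step 8: max=14365987991239/3732480000000, min=1496087546017/388800000000, spread=17737747379/18662400000000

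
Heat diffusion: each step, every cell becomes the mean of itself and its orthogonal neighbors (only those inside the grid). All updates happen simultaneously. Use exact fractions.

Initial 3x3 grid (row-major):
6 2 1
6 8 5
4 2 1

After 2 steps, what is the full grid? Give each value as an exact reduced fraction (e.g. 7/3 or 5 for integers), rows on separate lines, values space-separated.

Answer: 179/36 971/240 32/9
289/60 447/100 821/240
55/12 901/240 61/18

Derivation:
After step 1:
  14/3 17/4 8/3
  6 23/5 15/4
  4 15/4 8/3
After step 2:
  179/36 971/240 32/9
  289/60 447/100 821/240
  55/12 901/240 61/18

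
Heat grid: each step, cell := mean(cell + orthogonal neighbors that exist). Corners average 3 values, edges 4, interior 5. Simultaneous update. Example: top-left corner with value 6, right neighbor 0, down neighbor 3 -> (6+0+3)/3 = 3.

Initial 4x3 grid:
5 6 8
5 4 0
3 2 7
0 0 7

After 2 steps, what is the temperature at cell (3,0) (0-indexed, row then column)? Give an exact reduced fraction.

Step 1: cell (3,0) = 1
Step 2: cell (3,0) = 23/12
Full grid after step 2:
  46/9 383/80 91/18
  929/240 427/100 1009/240
  219/80 307/100 997/240
  23/12 667/240 131/36

Answer: 23/12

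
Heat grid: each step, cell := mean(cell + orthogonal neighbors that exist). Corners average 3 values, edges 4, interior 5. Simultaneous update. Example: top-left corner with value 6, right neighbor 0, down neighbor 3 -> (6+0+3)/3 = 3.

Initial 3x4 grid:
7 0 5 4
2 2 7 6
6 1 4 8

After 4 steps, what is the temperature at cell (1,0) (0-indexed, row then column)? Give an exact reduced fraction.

Answer: 989237/288000

Derivation:
Step 1: cell (1,0) = 17/4
Step 2: cell (1,0) = 253/80
Step 3: cell (1,0) = 16663/4800
Step 4: cell (1,0) = 989237/288000
Full grid after step 4:
  151033/43200 66977/18000 39361/9000 208273/43200
  989237/288000 459013/120000 533413/120000 1445057/288000
  51161/14400 92261/24000 109921/24000 24247/4800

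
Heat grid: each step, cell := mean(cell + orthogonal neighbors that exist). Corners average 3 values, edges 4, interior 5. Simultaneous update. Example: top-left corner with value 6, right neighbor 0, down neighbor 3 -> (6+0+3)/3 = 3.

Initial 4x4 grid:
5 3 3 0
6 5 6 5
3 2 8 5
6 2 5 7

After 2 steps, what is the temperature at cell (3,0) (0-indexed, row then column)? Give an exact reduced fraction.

Step 1: cell (3,0) = 11/3
Step 2: cell (3,0) = 35/9
Full grid after step 2:
  161/36 241/60 113/30 29/9
  271/60 451/100 22/5 1099/240
  25/6 108/25 527/100 1267/240
  35/9 203/48 1207/240 209/36

Answer: 35/9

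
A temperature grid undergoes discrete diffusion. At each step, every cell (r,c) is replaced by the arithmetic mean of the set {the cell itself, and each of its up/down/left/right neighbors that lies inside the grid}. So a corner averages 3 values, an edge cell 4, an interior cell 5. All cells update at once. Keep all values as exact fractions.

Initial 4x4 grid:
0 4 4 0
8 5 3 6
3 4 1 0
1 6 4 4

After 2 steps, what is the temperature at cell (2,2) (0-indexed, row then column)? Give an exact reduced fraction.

Step 1: cell (2,2) = 12/5
Step 2: cell (2,2) = 33/10
Full grid after step 2:
  15/4 37/10 197/60 25/9
  21/5 393/100 16/5 91/30
  227/60 15/4 33/10 151/60
  133/36 439/120 377/120 55/18

Answer: 33/10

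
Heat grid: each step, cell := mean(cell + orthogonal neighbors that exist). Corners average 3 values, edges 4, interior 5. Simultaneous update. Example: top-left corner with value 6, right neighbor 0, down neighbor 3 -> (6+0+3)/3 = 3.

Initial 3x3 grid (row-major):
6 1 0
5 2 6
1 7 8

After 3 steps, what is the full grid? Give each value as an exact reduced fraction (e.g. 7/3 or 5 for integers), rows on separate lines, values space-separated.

After step 1:
  4 9/4 7/3
  7/2 21/5 4
  13/3 9/2 7
After step 2:
  13/4 767/240 103/36
  481/120 369/100 263/60
  37/9 601/120 31/6
After step 3:
  2509/720 46789/14400 7517/2160
  27107/7200 24343/6000 14491/3600
  2363/540 32357/7200 1747/360

Answer: 2509/720 46789/14400 7517/2160
27107/7200 24343/6000 14491/3600
2363/540 32357/7200 1747/360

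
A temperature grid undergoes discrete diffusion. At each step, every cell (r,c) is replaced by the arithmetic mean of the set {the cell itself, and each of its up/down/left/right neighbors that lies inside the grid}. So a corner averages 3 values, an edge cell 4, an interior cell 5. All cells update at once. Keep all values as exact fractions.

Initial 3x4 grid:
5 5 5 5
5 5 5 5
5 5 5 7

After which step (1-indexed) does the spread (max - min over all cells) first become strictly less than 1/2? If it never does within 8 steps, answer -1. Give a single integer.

Step 1: max=17/3, min=5, spread=2/3
Step 2: max=50/9, min=5, spread=5/9
Step 3: max=581/108, min=5, spread=41/108
  -> spread < 1/2 first at step 3
Step 4: max=69017/12960, min=5, spread=4217/12960
Step 5: max=4097149/777600, min=18079/3600, spread=38417/155520
Step 6: max=244480211/46656000, min=362597/72000, spread=1903471/9331200
Step 7: max=14597789089/2799360000, min=10915759/2160000, spread=18038617/111974400
Step 8: max=873076182851/167961600000, min=984926759/194400000, spread=883978523/6718464000

Answer: 3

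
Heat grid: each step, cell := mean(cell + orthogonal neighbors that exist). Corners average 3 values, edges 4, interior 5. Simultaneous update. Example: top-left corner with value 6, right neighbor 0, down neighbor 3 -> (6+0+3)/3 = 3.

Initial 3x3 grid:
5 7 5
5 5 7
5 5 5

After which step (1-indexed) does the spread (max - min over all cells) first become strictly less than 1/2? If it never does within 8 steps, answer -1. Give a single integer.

Step 1: max=19/3, min=5, spread=4/3
Step 2: max=233/40, min=5, spread=33/40
Step 3: max=3137/540, min=236/45, spread=61/108
Step 4: max=183439/32400, min=7111/1350, spread=511/1296
  -> spread < 1/2 first at step 4
Step 5: max=10949933/1944000, min=96401/18000, spread=4309/15552
Step 6: max=650583751/116640000, min=13081237/2430000, spread=36295/186624
Step 7: max=38877170597/6998400000, min=3160135831/583200000, spread=305773/2239488
Step 8: max=2322834670159/419904000000, min=31702575497/5832000000, spread=2575951/26873856

Answer: 4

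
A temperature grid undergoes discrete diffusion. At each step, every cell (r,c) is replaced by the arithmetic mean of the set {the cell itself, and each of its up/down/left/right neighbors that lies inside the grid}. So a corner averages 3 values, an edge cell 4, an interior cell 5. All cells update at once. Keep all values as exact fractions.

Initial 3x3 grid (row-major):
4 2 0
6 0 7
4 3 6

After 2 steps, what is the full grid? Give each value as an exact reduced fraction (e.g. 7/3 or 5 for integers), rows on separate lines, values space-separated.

After step 1:
  4 3/2 3
  7/2 18/5 13/4
  13/3 13/4 16/3
After step 2:
  3 121/40 31/12
  463/120 151/50 911/240
  133/36 991/240 71/18

Answer: 3 121/40 31/12
463/120 151/50 911/240
133/36 991/240 71/18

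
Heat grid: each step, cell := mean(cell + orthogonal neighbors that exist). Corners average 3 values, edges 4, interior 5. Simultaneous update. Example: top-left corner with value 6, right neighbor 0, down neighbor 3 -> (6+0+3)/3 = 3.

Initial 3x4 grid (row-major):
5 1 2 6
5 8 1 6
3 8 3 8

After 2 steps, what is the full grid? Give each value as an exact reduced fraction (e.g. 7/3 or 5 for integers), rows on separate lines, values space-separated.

After step 1:
  11/3 4 5/2 14/3
  21/4 23/5 4 21/4
  16/3 11/2 5 17/3
After step 2:
  155/36 443/120 91/24 149/36
  377/80 467/100 427/100 235/48
  193/36 613/120 121/24 191/36

Answer: 155/36 443/120 91/24 149/36
377/80 467/100 427/100 235/48
193/36 613/120 121/24 191/36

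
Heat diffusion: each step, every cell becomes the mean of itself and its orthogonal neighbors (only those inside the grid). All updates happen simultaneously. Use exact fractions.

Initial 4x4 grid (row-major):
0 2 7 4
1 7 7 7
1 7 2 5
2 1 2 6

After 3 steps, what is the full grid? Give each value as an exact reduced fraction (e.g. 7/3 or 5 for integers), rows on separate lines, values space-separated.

Answer: 529/180 4649/1200 5929/1200 793/144
1173/400 1951/500 79/16 12853/2400
2033/720 20909/6000 13177/3000 34247/7200
5411/2160 4483/1440 26567/7200 4543/1080

Derivation:
After step 1:
  1 4 5 6
  9/4 24/5 6 23/4
  11/4 18/5 23/5 5
  4/3 3 11/4 13/3
After step 2:
  29/12 37/10 21/4 67/12
  27/10 413/100 523/100 91/16
  149/60 15/4 439/100 1181/240
  85/36 641/240 881/240 145/36
After step 3:
  529/180 4649/1200 5929/1200 793/144
  1173/400 1951/500 79/16 12853/2400
  2033/720 20909/6000 13177/3000 34247/7200
  5411/2160 4483/1440 26567/7200 4543/1080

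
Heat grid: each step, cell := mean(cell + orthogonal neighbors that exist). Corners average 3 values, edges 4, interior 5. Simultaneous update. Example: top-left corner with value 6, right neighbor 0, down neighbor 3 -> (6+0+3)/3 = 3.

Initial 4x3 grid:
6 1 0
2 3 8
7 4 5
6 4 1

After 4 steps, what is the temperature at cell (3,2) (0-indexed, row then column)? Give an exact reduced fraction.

Step 1: cell (3,2) = 10/3
Step 2: cell (3,2) = 139/36
Step 3: cell (3,2) = 8861/2160
Step 4: cell (3,2) = 535189/129600
Full grid after step 4:
  38827/10800 55489/16000 74779/21600
  31327/8000 19117/5000 11107/3000
  938629/216000 498883/120000 13586/3375
  578339/129600 1247027/288000 535189/129600

Answer: 535189/129600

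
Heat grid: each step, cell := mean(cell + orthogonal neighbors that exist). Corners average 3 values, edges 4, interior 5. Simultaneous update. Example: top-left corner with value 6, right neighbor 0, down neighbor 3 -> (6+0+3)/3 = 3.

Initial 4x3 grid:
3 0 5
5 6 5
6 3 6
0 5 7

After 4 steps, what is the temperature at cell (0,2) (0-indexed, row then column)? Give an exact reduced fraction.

Answer: 6791/1620

Derivation:
Step 1: cell (0,2) = 10/3
Step 2: cell (0,2) = 37/9
Step 3: cell (0,2) = 8573/2160
Step 4: cell (0,2) = 6791/1620
Full grid after step 4:
  50273/12960 22453/5760 6791/1620
  8527/2160 8589/2000 37883/8640
  45887/10800 316549/72000 23047/4800
  108997/25920 792017/172800 41069/8640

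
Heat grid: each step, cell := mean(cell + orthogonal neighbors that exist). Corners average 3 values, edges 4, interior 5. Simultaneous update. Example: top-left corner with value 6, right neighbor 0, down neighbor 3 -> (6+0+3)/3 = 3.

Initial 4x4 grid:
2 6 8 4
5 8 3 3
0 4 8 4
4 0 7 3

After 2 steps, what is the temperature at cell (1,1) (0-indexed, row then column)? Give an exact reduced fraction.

Answer: 499/100

Derivation:
Step 1: cell (1,1) = 26/5
Step 2: cell (1,1) = 499/100
Full grid after step 2:
  169/36 1247/240 89/16 55/12
  62/15 499/100 503/100 19/4
  37/12 107/25 121/25 67/15
  25/9 163/48 1087/240 41/9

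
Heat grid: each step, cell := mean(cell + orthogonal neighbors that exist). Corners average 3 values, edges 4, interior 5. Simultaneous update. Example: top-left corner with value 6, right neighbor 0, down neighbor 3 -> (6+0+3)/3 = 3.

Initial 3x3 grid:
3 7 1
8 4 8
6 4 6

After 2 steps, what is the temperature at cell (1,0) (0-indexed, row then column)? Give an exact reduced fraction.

Answer: 469/80

Derivation:
Step 1: cell (1,0) = 21/4
Step 2: cell (1,0) = 469/80
Full grid after step 2:
  5 1277/240 83/18
  469/80 499/100 1337/240
  65/12 29/5 21/4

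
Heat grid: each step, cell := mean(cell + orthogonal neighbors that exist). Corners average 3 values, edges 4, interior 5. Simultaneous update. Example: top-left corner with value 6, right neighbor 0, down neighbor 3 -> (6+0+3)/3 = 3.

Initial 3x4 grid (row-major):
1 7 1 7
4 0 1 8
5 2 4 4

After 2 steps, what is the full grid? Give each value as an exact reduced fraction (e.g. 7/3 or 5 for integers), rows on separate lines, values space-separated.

After step 1:
  4 9/4 4 16/3
  5/2 14/5 14/5 5
  11/3 11/4 11/4 16/3
After step 2:
  35/12 261/80 863/240 43/9
  389/120 131/50 347/100 277/60
  107/36 359/120 409/120 157/36

Answer: 35/12 261/80 863/240 43/9
389/120 131/50 347/100 277/60
107/36 359/120 409/120 157/36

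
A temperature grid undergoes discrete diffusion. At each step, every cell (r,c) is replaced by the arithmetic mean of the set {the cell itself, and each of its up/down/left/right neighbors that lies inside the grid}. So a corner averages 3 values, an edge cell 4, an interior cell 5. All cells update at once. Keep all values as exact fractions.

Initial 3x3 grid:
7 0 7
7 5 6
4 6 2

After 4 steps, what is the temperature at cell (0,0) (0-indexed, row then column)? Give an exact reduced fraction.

Answer: 321793/64800

Derivation:
Step 1: cell (0,0) = 14/3
Step 2: cell (0,0) = 91/18
Step 3: cell (0,0) = 5369/1080
Step 4: cell (0,0) = 321793/64800
Full grid after step 4:
  321793/64800 1392179/288000 615061/129600
  4327037/864000 1758919/360000 85519/18000
  163109/32400 4231787/864000 620711/129600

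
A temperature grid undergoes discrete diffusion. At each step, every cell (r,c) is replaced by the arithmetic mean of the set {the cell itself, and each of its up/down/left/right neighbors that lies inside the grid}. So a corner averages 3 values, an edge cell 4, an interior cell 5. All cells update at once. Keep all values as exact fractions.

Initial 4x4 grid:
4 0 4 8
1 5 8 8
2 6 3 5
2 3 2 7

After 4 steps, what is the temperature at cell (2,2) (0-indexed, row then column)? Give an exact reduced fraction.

Step 1: cell (2,2) = 24/5
Step 2: cell (2,2) = 237/50
Step 3: cell (2,2) = 7057/1500
Step 4: cell (2,2) = 25973/5625
Full grid after step 4:
  53371/16200 848269/216000 42901/8640 364399/64800
  703759/216000 176161/45000 885949/180000 15017/2700
  697607/216000 678647/180000 25973/5625 140159/27000
  206621/64800 97399/27000 116189/27000 19417/4050

Answer: 25973/5625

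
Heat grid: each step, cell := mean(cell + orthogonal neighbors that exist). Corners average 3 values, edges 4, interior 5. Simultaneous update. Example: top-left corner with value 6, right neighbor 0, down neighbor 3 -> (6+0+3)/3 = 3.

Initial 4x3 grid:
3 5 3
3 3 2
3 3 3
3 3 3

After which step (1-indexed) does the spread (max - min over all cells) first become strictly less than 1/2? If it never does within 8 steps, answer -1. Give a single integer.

Step 1: max=11/3, min=11/4, spread=11/12
Step 2: max=137/40, min=23/8, spread=11/20
Step 3: max=3611/1080, min=211/72, spread=223/540
  -> spread < 1/2 first at step 3
Step 4: max=211507/64800, min=31877/10800, spread=4049/12960
Step 5: max=12553193/3888000, min=961619/324000, spread=202753/777600
Step 6: max=745432207/233280000, min=14526559/4860000, spread=385259/1866240
Step 7: max=44432612813/13996800000, min=876176981/291600000, spread=95044709/559872000
Step 8: max=2651090610967/839808000000, min=52831966429/17496000000, spread=921249779/6718464000

Answer: 3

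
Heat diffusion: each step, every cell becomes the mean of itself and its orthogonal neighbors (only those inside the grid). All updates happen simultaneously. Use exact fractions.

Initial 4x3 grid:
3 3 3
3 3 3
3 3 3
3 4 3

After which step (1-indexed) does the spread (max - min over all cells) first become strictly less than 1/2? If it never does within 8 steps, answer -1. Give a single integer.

Answer: 1

Derivation:
Step 1: max=10/3, min=3, spread=1/3
  -> spread < 1/2 first at step 1
Step 2: max=787/240, min=3, spread=67/240
Step 3: max=6917/2160, min=3, spread=437/2160
Step 4: max=2749531/864000, min=3009/1000, spread=29951/172800
Step 5: max=24543821/7776000, min=10204/3375, spread=206761/1555200
Step 6: max=9787395571/3110400000, min=16365671/5400000, spread=14430763/124416000
Step 7: max=584979741689/186624000000, min=1313652727/432000000, spread=139854109/1492992000
Step 8: max=35014791890251/11197440000000, min=118491228977/38880000000, spread=7114543559/89579520000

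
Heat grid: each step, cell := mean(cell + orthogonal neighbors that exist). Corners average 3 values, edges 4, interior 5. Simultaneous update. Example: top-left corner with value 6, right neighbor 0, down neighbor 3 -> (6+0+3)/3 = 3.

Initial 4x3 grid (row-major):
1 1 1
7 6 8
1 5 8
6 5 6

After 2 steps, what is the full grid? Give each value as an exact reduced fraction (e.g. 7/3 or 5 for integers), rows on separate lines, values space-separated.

Answer: 3 839/240 34/9
169/40 443/100 637/120
35/8 137/25 143/24
19/4 125/24 223/36

Derivation:
After step 1:
  3 9/4 10/3
  15/4 27/5 23/4
  19/4 5 27/4
  4 11/2 19/3
After step 2:
  3 839/240 34/9
  169/40 443/100 637/120
  35/8 137/25 143/24
  19/4 125/24 223/36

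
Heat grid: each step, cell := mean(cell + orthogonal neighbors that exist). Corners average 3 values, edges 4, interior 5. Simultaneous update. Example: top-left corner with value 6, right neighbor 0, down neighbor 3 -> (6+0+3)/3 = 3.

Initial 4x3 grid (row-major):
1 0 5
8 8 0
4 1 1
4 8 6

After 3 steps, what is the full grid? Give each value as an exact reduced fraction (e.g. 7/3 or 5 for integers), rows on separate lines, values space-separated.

Answer: 647/180 24673/7200 379/135
1671/400 10367/3000 11939/3600
15589/3600 25409/6000 4213/1200
10409/2160 62371/14400 1001/240

Derivation:
After step 1:
  3 7/2 5/3
  21/4 17/5 7/2
  17/4 22/5 2
  16/3 19/4 5
After step 2:
  47/12 347/120 26/9
  159/40 401/100 317/120
  577/120 94/25 149/40
  43/9 1169/240 47/12
After step 3:
  647/180 24673/7200 379/135
  1671/400 10367/3000 11939/3600
  15589/3600 25409/6000 4213/1200
  10409/2160 62371/14400 1001/240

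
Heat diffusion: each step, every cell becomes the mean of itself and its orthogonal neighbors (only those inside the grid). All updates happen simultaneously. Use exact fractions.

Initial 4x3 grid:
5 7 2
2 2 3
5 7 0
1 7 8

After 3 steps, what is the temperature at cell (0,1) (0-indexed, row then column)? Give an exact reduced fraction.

Answer: 13547/3600

Derivation:
Step 1: cell (0,1) = 4
Step 2: cell (0,1) = 253/60
Step 3: cell (0,1) = 13547/3600
Full grid after step 3:
  8857/2160 13547/3600 2659/720
  28009/7200 11921/3000 2851/800
  30719/7200 24767/6000 10223/2400
  602/135 68383/14400 413/90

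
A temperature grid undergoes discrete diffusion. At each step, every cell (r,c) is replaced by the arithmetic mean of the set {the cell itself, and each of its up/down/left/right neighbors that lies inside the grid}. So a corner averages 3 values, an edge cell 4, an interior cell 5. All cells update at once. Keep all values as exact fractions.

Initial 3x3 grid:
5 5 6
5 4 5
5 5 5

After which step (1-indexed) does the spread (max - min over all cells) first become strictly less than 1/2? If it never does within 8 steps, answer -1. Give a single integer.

Answer: 2

Derivation:
Step 1: max=16/3, min=19/4, spread=7/12
Step 2: max=46/9, min=29/6, spread=5/18
  -> spread < 1/2 first at step 2
Step 3: max=683/135, min=1753/360, spread=41/216
Step 4: max=81107/16200, min=105251/21600, spread=347/2592
Step 5: max=606263/121500, min=6345097/1296000, spread=2921/31104
Step 6: max=289958213/58320000, min=381483659/77760000, spread=24611/373248
Step 7: max=8683480643/1749600000, min=22939980673/4665600000, spread=207329/4478976
Step 8: max=1040412643367/209952000000, min=1378119800531/279936000000, spread=1746635/53747712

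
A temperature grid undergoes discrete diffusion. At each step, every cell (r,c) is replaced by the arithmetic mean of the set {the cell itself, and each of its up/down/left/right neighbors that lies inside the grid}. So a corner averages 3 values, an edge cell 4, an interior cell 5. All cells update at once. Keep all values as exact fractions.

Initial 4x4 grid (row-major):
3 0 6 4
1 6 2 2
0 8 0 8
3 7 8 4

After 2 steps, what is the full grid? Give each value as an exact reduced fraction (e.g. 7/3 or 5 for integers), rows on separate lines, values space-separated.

After step 1:
  4/3 15/4 3 4
  5/2 17/5 16/5 4
  3 21/5 26/5 7/2
  10/3 13/2 19/4 20/3
After step 2:
  91/36 689/240 279/80 11/3
  307/120 341/100 94/25 147/40
  391/120 223/50 417/100 581/120
  77/18 1127/240 1387/240 179/36

Answer: 91/36 689/240 279/80 11/3
307/120 341/100 94/25 147/40
391/120 223/50 417/100 581/120
77/18 1127/240 1387/240 179/36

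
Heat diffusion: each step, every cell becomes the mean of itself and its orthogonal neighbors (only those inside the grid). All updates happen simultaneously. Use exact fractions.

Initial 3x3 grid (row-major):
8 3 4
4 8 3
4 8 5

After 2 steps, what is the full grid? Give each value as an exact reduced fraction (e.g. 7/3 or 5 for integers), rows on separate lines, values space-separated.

Answer: 67/12 1157/240 169/36
323/60 141/25 283/60
211/36 1327/240 199/36

Derivation:
After step 1:
  5 23/4 10/3
  6 26/5 5
  16/3 25/4 16/3
After step 2:
  67/12 1157/240 169/36
  323/60 141/25 283/60
  211/36 1327/240 199/36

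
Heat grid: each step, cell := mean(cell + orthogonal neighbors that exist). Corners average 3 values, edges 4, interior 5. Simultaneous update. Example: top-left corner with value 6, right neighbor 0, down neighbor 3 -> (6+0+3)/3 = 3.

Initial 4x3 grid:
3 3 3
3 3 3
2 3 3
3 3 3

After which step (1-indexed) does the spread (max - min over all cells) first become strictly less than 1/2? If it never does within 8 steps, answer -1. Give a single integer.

Answer: 1

Derivation:
Step 1: max=3, min=8/3, spread=1/3
  -> spread < 1/2 first at step 1
Step 2: max=3, min=329/120, spread=31/120
Step 3: max=3, min=3029/1080, spread=211/1080
Step 4: max=5353/1800, min=307103/108000, spread=14077/108000
Step 5: max=320317/108000, min=2775593/972000, spread=5363/48600
Step 6: max=177131/60000, min=83739191/29160000, spread=93859/1166400
Step 7: max=286263533/97200000, min=5038525519/1749600000, spread=4568723/69984000
Step 8: max=8566381111/2916000000, min=303147564371/104976000000, spread=8387449/167961600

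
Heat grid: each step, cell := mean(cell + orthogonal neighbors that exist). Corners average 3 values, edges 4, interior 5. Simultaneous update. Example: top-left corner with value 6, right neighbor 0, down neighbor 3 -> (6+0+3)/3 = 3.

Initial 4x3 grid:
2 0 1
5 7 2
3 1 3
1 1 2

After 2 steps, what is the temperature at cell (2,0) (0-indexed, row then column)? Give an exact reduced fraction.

Step 1: cell (2,0) = 5/2
Step 2: cell (2,0) = 137/48
Full grid after step 2:
  109/36 53/24 9/4
  145/48 16/5 37/16
  137/48 47/20 41/16
  65/36 95/48 7/4

Answer: 137/48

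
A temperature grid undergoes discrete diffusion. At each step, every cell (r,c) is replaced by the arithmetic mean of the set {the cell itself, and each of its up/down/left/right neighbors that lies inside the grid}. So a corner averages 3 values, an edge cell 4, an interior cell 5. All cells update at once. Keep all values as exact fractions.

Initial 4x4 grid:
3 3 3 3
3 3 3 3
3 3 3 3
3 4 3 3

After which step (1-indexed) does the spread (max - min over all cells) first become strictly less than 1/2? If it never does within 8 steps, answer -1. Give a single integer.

Step 1: max=10/3, min=3, spread=1/3
  -> spread < 1/2 first at step 1
Step 2: max=391/120, min=3, spread=31/120
Step 3: max=3451/1080, min=3, spread=211/1080
Step 4: max=340843/108000, min=3, spread=16843/108000
Step 5: max=3054643/972000, min=27079/9000, spread=130111/972000
Step 6: max=91122367/29160000, min=1627159/540000, spread=3255781/29160000
Step 7: max=2724753691/874800000, min=1631107/540000, spread=82360351/874800000
Step 8: max=81483316891/26244000000, min=294106441/97200000, spread=2074577821/26244000000

Answer: 1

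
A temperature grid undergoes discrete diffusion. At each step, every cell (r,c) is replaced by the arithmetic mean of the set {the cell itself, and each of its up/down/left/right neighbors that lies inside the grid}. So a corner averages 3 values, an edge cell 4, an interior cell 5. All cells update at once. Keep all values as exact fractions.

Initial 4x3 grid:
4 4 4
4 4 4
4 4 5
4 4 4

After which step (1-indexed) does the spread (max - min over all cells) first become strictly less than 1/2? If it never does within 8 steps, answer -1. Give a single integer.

Answer: 1

Derivation:
Step 1: max=13/3, min=4, spread=1/3
  -> spread < 1/2 first at step 1
Step 2: max=511/120, min=4, spread=31/120
Step 3: max=4531/1080, min=4, spread=211/1080
Step 4: max=448897/108000, min=7247/1800, spread=14077/108000
Step 5: max=4028407/972000, min=435683/108000, spread=5363/48600
Step 6: max=120380809/29160000, min=242869/60000, spread=93859/1166400
Step 7: max=7208674481/1749600000, min=394136467/97200000, spread=4568723/69984000
Step 8: max=431684435629/104976000000, min=11845618889/2916000000, spread=8387449/167961600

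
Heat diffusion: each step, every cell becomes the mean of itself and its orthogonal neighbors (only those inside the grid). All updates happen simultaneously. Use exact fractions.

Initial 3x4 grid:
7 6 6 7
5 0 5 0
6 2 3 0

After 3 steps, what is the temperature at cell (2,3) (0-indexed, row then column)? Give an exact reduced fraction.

Step 1: cell (2,3) = 1
Step 2: cell (2,3) = 13/6
Step 3: cell (2,3) = 577/240
Full grid after step 3:
  3547/720 10993/2400 31649/7200 8423/2160
  31019/7200 12151/3000 5033/1500 11677/3600
  8471/2160 23579/7200 2261/800 577/240

Answer: 577/240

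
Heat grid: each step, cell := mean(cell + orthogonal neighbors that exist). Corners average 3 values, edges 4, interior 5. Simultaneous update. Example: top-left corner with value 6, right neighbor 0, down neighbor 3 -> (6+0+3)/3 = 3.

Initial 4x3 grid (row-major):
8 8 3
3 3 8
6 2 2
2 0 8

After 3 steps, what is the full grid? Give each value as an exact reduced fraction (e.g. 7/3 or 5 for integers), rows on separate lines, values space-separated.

Answer: 11663/2160 37819/7200 5779/1080
32789/7200 28477/6000 8291/1800
26869/7200 7249/2000 14647/3600
6661/2160 669/200 937/270

Derivation:
After step 1:
  19/3 11/2 19/3
  5 24/5 4
  13/4 13/5 5
  8/3 3 10/3
After step 2:
  101/18 689/120 95/18
  1163/240 219/50 151/30
  811/240 373/100 56/15
  107/36 29/10 34/9
After step 3:
  11663/2160 37819/7200 5779/1080
  32789/7200 28477/6000 8291/1800
  26869/7200 7249/2000 14647/3600
  6661/2160 669/200 937/270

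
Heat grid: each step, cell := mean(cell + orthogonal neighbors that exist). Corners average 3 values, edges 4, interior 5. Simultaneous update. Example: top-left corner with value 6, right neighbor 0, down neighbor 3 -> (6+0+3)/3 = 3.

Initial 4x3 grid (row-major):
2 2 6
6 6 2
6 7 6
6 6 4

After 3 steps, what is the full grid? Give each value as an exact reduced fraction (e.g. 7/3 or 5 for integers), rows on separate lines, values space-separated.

Answer: 9161/2160 15299/3600 8891/2160
35513/7200 7051/1500 33863/7200
13301/2400 32969/6000 36953/7200
1061/180 81391/14400 5911/1080

Derivation:
After step 1:
  10/3 4 10/3
  5 23/5 5
  25/4 31/5 19/4
  6 23/4 16/3
After step 2:
  37/9 229/60 37/9
  1151/240 124/25 1061/240
  469/80 551/100 1277/240
  6 1397/240 95/18
After step 3:
  9161/2160 15299/3600 8891/2160
  35513/7200 7051/1500 33863/7200
  13301/2400 32969/6000 36953/7200
  1061/180 81391/14400 5911/1080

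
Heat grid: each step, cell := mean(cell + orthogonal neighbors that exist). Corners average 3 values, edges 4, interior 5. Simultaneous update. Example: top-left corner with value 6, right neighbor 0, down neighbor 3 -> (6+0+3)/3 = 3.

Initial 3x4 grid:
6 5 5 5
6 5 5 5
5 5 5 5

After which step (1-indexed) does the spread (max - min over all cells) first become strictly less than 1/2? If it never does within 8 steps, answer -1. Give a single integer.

Answer: 2

Derivation:
Step 1: max=17/3, min=5, spread=2/3
Step 2: max=197/36, min=5, spread=17/36
  -> spread < 1/2 first at step 2
Step 3: max=11647/2160, min=5, spread=847/2160
Step 4: max=172631/32400, min=1129/225, spread=2011/6480
Step 5: max=20570783/3888000, min=543713/108000, spread=199423/777600
Step 6: max=1227304867/233280000, min=10915249/2160000, spread=1938319/9331200
Step 7: max=73345677053/13996800000, min=985444199/194400000, spread=95747789/559872000
Step 8: max=4386609255127/839808000000, min=59293143941/11664000000, spread=940023131/6718464000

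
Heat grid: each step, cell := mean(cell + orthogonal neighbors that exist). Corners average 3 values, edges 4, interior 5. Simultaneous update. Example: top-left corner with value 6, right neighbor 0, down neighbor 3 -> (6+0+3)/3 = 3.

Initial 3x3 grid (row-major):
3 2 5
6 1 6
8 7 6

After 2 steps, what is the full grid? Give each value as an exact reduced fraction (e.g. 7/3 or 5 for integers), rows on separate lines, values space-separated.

After step 1:
  11/3 11/4 13/3
  9/2 22/5 9/2
  7 11/2 19/3
After step 2:
  131/36 303/80 139/36
  587/120 433/100 587/120
  17/3 697/120 49/9

Answer: 131/36 303/80 139/36
587/120 433/100 587/120
17/3 697/120 49/9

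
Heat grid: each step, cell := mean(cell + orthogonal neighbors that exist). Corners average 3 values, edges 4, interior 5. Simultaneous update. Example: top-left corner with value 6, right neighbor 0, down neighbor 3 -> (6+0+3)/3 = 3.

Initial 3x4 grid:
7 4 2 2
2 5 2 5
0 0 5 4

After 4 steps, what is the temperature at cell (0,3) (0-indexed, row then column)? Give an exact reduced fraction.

Step 1: cell (0,3) = 3
Step 2: cell (0,3) = 35/12
Step 3: cell (0,3) = 2411/720
Step 4: cell (0,3) = 47227/14400
Full grid after step 4:
  219989/64800 356929/108000 121913/36000 47227/14400
  428527/144000 31703/10000 1140983/360000 2931067/864000
  89507/32400 601483/216000 688603/216000 425993/129600

Answer: 47227/14400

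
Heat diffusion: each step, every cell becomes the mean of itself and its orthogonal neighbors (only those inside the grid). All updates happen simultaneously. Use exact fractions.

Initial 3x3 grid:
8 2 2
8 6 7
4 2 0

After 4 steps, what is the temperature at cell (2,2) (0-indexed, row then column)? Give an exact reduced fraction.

Answer: 33667/8640

Derivation:
Step 1: cell (2,2) = 3
Step 2: cell (2,2) = 13/4
Step 3: cell (2,2) = 529/144
Step 4: cell (2,2) = 33667/8640
Full grid after step 4:
  10943/2160 406411/86400 111091/25920
  425761/86400 322739/72000 704897/172800
  60293/12960 184043/43200 33667/8640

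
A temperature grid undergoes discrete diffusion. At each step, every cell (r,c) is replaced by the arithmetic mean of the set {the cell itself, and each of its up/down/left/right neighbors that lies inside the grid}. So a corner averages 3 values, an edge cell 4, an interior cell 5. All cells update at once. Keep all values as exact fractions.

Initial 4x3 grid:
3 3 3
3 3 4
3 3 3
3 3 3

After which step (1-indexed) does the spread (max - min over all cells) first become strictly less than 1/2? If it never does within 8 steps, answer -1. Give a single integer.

Step 1: max=10/3, min=3, spread=1/3
  -> spread < 1/2 first at step 1
Step 2: max=391/120, min=3, spread=31/120
Step 3: max=3451/1080, min=3, spread=211/1080
Step 4: max=340897/108000, min=5447/1800, spread=14077/108000
Step 5: max=3056407/972000, min=327683/108000, spread=5363/48600
Step 6: max=91220809/29160000, min=182869/60000, spread=93859/1166400
Step 7: max=5459074481/1749600000, min=296936467/97200000, spread=4568723/69984000
Step 8: max=326708435629/104976000000, min=8929618889/2916000000, spread=8387449/167961600

Answer: 1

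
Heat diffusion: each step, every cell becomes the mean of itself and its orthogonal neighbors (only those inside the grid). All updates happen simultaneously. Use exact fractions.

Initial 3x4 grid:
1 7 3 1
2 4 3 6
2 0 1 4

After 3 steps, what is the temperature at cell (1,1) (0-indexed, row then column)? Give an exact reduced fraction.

Answer: 16843/6000

Derivation:
Step 1: cell (1,1) = 16/5
Step 2: cell (1,1) = 287/100
Step 3: cell (1,1) = 16843/6000
Full grid after step 3:
  3271/1080 23261/7200 24311/7200 7499/2160
  37037/14400 16843/6000 3133/1000 2619/800
  287/135 16961/7200 19711/7200 6649/2160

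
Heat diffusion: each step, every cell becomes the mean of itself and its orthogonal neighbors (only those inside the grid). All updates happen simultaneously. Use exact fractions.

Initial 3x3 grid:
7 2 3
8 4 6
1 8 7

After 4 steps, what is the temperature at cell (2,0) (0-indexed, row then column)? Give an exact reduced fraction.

Step 1: cell (2,0) = 17/3
Step 2: cell (2,0) = 47/9
Step 3: cell (2,0) = 1487/270
Step 4: cell (2,0) = 86629/16200
Full grid after step 4:
  160433/32400 266459/54000 156383/32400
  1129961/216000 51023/10000 1114711/216000
  86629/16200 1175461/216000 7217/1350

Answer: 86629/16200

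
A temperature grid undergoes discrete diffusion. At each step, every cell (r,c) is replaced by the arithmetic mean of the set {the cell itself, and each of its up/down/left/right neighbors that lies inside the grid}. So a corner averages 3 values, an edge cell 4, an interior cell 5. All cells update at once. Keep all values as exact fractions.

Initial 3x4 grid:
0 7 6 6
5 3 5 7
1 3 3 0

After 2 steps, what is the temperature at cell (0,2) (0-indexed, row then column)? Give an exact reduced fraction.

Step 1: cell (0,2) = 6
Step 2: cell (0,2) = 317/60
Full grid after step 2:
  41/12 93/20 317/60 101/18
  277/80 363/100 453/100 569/120
  31/12 257/80 803/240 127/36

Answer: 317/60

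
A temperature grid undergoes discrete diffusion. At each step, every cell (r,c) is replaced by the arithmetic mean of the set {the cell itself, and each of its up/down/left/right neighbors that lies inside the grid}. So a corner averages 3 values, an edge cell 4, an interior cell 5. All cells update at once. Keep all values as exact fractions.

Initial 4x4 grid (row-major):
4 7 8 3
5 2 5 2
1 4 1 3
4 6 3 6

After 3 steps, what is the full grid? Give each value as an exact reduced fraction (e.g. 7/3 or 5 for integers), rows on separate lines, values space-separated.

Answer: 4993/1080 1651/360 8321/1800 9161/2160
2831/720 2513/600 4687/1200 27779/7200
13343/3600 21313/6000 3659/1000 2779/800
7723/2160 27031/7200 8717/2400 1307/360

Derivation:
After step 1:
  16/3 21/4 23/4 13/3
  3 23/5 18/5 13/4
  7/2 14/5 16/5 3
  11/3 17/4 4 4
After step 2:
  163/36 157/30 71/15 40/9
  493/120 77/20 102/25 851/240
  389/120 367/100 83/25 269/80
  137/36 883/240 309/80 11/3
After step 3:
  4993/1080 1651/360 8321/1800 9161/2160
  2831/720 2513/600 4687/1200 27779/7200
  13343/3600 21313/6000 3659/1000 2779/800
  7723/2160 27031/7200 8717/2400 1307/360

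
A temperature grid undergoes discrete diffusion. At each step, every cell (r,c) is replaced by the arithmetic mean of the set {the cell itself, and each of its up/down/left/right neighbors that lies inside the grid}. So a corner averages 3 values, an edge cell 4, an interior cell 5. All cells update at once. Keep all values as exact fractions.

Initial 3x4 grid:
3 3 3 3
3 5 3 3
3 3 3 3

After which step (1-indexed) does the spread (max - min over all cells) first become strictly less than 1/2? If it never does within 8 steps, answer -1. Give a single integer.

Step 1: max=7/2, min=3, spread=1/2
Step 2: max=173/50, min=3, spread=23/50
  -> spread < 1/2 first at step 2
Step 3: max=8011/2400, min=613/200, spread=131/480
Step 4: max=71351/21600, min=11191/3600, spread=841/4320
Step 5: max=28462051/8640000, min=2253373/720000, spread=56863/345600
Step 6: max=254814341/77760000, min=20429543/6480000, spread=386393/3110400
Step 7: max=101705723131/31104000000, min=8196358813/2592000000, spread=26795339/248832000
Step 8: max=6082535714129/1866240000000, min=493646149667/155520000000, spread=254051069/2985984000

Answer: 2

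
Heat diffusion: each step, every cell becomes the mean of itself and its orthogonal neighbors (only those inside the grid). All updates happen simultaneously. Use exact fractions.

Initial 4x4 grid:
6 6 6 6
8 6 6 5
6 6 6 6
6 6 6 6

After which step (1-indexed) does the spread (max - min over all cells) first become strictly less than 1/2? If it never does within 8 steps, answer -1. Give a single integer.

Step 1: max=20/3, min=17/3, spread=1
Step 2: max=391/60, min=689/120, spread=31/40
Step 3: max=3451/540, min=6269/1080, spread=211/360
Step 4: max=340357/54000, min=633101/108000, spread=15871/36000
  -> spread < 1/2 first at step 4
Step 5: max=3043267/486000, min=5738861/972000, spread=115891/324000
Step 6: max=22659679/3645000, min=576329969/97200000, spread=83784413/291600000
Step 7: max=2708156611/437400000, min=5786910463/972000000, spread=2080938053/8748000000
Step 8: max=40458341339/6561000000, min=174129437959/29160000000, spread=51168711929/262440000000

Answer: 4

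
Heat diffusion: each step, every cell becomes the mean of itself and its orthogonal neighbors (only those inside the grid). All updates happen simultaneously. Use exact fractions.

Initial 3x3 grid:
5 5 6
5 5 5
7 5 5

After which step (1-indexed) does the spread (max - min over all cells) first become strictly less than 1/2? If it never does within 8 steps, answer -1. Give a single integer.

Step 1: max=17/3, min=5, spread=2/3
Step 2: max=50/9, min=247/48, spread=59/144
  -> spread < 1/2 first at step 2
Step 3: max=581/108, min=1121/216, spread=41/216
Step 4: max=34729/6480, min=902767/172800, spread=70019/518400
Step 5: max=2067893/388800, min=4062761/777600, spread=2921/31104
Step 6: max=123844621/23328000, min=244612867/46656000, spread=24611/373248
Step 7: max=7411692737/1399680000, min=14693804849/2799360000, spread=207329/4478976
Step 8: max=444219811489/83980800000, min=882981388603/167961600000, spread=1746635/53747712

Answer: 2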